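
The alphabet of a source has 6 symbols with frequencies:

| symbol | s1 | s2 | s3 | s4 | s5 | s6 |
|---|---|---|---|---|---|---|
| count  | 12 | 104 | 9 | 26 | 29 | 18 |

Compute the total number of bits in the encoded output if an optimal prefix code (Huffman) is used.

Merge the two smallest weights repeatedly:
combine s3(9), s1(12) → 21
combine s6(18), 21 → 39
combine s4(26), s5(29) → 55
combine 39, 55 → 94
combine 94, s2(104) → 198
Each symbol's bit-cost is frequency × depth; summing gives 407 bits (equivalently 21 + 39 + 55 + 94 + 198).

407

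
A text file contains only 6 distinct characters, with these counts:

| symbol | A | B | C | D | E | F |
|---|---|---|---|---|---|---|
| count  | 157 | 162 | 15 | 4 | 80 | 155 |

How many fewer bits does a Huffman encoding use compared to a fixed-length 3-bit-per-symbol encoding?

455

Fixed-length: 3 bits × 573 symbols = 1719 bits.
Huffman merges:
D(4) + C(15) → 19
19 + E(80) → 99
99 + F(155) → 254
A(157) + B(162) → 319
254 + 319 → 573
Huffman total = 19 + 99 + 254 + 319 + 573 = 1264 bits.
Saving = 1719 − 1264 = 455 bits.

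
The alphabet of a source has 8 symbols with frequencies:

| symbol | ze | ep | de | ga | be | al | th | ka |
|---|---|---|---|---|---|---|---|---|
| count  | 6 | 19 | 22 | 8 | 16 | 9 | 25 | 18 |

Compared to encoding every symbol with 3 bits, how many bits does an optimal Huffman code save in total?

Fixed-length: 3 bits × 123 symbols = 369 bits.
Huffman merges:
combine ze(6), ga(8) → 14
combine al(9), 14 → 23
combine be(16), ka(18) → 34
combine ep(19), de(22) → 41
combine 23, th(25) → 48
combine 34, 41 → 75
combine 48, 75 → 123
Huffman total = 14 + 23 + 34 + 41 + 48 + 75 + 123 = 358 bits.
Saving = 369 − 358 = 11 bits.

11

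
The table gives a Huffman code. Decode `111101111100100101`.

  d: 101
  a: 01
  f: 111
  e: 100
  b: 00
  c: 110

fdfeed

Read left to right; each codeword is recognised as soon as it completes (prefix code):
  111→f | 101→d | 111→f | 100→e | 100→e | 101→d
Decoded message: fdfeed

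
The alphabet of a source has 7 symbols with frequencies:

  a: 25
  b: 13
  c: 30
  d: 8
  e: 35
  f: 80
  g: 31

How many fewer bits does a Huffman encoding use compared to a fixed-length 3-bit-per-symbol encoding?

Fixed-length: 3 bits × 222 symbols = 666 bits.
Huffman merges:
d(8) + b(13) → 21
21 + a(25) → 46
c(30) + g(31) → 61
e(35) + 46 → 81
61 + f(80) → 141
81 + 141 → 222
Huffman total = 21 + 46 + 61 + 81 + 141 + 222 = 572 bits.
Saving = 666 − 572 = 94 bits.

94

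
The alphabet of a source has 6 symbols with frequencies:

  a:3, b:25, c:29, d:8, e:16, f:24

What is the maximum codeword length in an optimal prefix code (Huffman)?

4

Merge the two lowest-weight nodes at each step:
merge a(3) and d(8): 11
merge 11 and e(16): 27
merge f(24) and b(25): 49
merge 27 and c(29): 56
merge 49 and 56: 105
The first pair merged (a, d) ends up deepest, at depth 4.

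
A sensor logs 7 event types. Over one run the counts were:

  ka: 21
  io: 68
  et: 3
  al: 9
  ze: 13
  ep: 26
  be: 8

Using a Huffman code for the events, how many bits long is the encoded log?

Merge the two smallest weights repeatedly:
merge et(3) and be(8): 11
merge al(9) and 11: 20
merge ze(13) and 20: 33
merge ka(21) and ep(26): 47
merge 33 and 47: 80
merge io(68) and 80: 148
Total encoded bits = sum of merged weights = 11 + 20 + 33 + 47 + 80 + 148 = 339.

339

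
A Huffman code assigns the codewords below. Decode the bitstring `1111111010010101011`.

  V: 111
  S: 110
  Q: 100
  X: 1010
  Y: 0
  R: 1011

VVXYXR

Read left to right; each codeword is recognised as soon as it completes (prefix code):
  111→V | 111→V | 1010→X | 0→Y | 1010→X | 1011→R
Decoded message: VVXYXR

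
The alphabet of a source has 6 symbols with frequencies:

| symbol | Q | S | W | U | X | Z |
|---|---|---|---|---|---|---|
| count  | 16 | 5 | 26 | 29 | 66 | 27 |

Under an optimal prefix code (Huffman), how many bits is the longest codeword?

4

Merge the two lowest-weight nodes at each step:
combine S(5), Q(16) → 21
combine 21, W(26) → 47
combine Z(27), U(29) → 56
combine 47, 56 → 103
combine X(66), 103 → 169
The rarest symbols sit at the bottom; the longest codeword is 4 bits.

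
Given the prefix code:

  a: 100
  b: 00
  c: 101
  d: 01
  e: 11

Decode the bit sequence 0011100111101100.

Read left to right; each codeword is recognised as soon as it completes (prefix code):
  00→b | 11→e | 100→a | 11→e | 11→e | 01→d | 100→a
Decoded message: beaeeda

beaeeda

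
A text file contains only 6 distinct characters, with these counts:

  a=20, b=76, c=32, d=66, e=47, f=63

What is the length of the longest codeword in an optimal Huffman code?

Merge the two lowest-weight nodes at each step:
merge a(20) and c(32): 52
merge e(47) and 52: 99
merge f(63) and d(66): 129
merge b(76) and 99: 175
merge 129 and 175: 304
The first pair merged (a, c) ends up deepest, at depth 4.

4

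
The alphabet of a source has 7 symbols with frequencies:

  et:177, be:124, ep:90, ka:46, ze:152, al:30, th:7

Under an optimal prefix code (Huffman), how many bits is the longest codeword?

5

Merge the two lowest-weight nodes at each step:
th(7) + al(30) → 37
37 + ka(46) → 83
83 + ep(90) → 173
be(124) + ze(152) → 276
173 + et(177) → 350
276 + 350 → 626
Maximum depth reached is 5.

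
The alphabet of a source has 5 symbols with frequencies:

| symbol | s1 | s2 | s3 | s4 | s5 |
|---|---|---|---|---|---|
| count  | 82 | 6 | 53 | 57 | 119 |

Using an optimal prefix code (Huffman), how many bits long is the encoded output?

690

Merge the two smallest weights repeatedly:
combine s2(6), s3(53) → 59
combine s4(57), 59 → 116
combine s1(82), 116 → 198
combine s5(119), 198 → 317
Total encoded bits = sum of merged weights = 59 + 116 + 198 + 317 = 690.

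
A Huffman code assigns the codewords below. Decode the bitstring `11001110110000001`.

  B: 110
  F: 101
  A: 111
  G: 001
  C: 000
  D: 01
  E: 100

BDBBCG

Read left to right; each codeword is recognised as soon as it completes (prefix code):
  110→B | 01→D | 110→B | 110→B | 000→C | 001→G
Decoded message: BDBBCG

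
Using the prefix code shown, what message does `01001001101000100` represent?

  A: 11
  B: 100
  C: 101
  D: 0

Read left to right; each codeword is recognised as soon as it completes (prefix code):
  0→D | 100→B | 100→B | 11→A | 0→D | 100→B | 0→D | 100→B
Decoded message: DBBADBDB

DBBADBDB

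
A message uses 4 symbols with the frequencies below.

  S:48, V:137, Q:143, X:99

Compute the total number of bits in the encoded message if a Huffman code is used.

Build the Huffman tree bottom-up:
combine S(48), X(99) → 147
combine V(137), Q(143) → 280
combine 147, 280 → 427
Total encoded bits = sum of merged weights = 147 + 280 + 427 = 854.

854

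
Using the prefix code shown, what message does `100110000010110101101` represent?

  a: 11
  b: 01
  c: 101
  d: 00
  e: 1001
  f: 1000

efdccbc

Read left to right; each codeword is recognised as soon as it completes (prefix code):
  1001→e | 1000→f | 00→d | 101→c | 101→c | 01→b | 101→c
Decoded message: efdccbc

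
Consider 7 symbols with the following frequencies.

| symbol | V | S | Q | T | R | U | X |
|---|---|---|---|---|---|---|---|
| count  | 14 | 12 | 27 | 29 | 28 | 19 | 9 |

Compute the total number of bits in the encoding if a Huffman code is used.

Build the Huffman tree bottom-up:
combine X(9), S(12) → 21
combine V(14), U(19) → 33
combine 21, Q(27) → 48
combine R(28), T(29) → 57
combine 33, 48 → 81
combine 57, 81 → 138
Each symbol's bit-cost is frequency × depth; summing gives 378 bits (equivalently 21 + 33 + 48 + 57 + 81 + 138).

378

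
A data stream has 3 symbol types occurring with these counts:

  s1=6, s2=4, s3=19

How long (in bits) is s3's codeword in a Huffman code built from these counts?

1

Huffman merges, smallest pair first:
combine s2(4), s1(6) → 10
combine 10, s3(19) → 29
s3 is a child of the root — depth 1, so its codeword is a single bit.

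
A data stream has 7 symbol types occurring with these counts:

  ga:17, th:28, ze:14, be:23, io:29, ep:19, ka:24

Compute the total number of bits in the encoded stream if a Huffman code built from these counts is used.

433

Merge the two smallest weights repeatedly:
merge ze(14) and ga(17): 31
merge ep(19) and be(23): 42
merge ka(24) and th(28): 52
merge io(29) and 31: 60
merge 42 and 52: 94
merge 60 and 94: 154
Each symbol's bit-cost is frequency × depth; summing gives 433 bits (equivalently 31 + 42 + 52 + 60 + 94 + 154).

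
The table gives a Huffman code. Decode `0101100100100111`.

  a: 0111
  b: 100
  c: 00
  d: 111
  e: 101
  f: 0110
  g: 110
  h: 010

Read left to right; each codeword is recognised as soon as it completes (prefix code):
  010→h | 110→g | 010→h | 010→h | 0111→a
Decoded message: hghha

hghha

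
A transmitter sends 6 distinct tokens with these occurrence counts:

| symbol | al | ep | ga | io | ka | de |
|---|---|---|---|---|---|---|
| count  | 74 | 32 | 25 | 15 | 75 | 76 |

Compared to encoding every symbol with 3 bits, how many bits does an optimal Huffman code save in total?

185

Fixed-length: 3 bits × 297 symbols = 891 bits.
Huffman merges:
io(15) + ga(25) → 40
ep(32) + 40 → 72
72 + al(74) → 146
ka(75) + de(76) → 151
146 + 151 → 297
Huffman total = 40 + 72 + 146 + 151 + 297 = 706 bits.
Saving = 891 − 706 = 185 bits.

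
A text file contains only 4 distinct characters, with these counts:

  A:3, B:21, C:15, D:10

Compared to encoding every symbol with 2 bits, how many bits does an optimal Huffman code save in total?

Fixed-length: 2 bits × 49 symbols = 98 bits.
Huffman merges:
A(3) + D(10) → 13
13 + C(15) → 28
B(21) + 28 → 49
Huffman total = 13 + 28 + 49 = 90 bits.
Saving = 98 − 90 = 8 bits.

8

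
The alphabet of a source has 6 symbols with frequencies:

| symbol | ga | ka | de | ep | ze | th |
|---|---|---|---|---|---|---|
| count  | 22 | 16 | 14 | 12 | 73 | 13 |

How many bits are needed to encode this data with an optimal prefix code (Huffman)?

Greedily combine the two least-frequent nodes:
ep(12) + th(13) → 25
de(14) + ka(16) → 30
ga(22) + 25 → 47
30 + 47 → 77
ze(73) + 77 → 150
The encoded length is the sum of every internal node's weight: 25 + 30 + 47 + 77 + 150 = 329 bits.

329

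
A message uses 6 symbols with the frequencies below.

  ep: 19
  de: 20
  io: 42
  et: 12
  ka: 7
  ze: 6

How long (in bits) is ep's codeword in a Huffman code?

3

Huffman merges, smallest pair first:
merge ze(6) and ka(7): 13
merge et(12) and 13: 25
merge ep(19) and de(20): 39
merge 25 and 39: 64
merge io(42) and 64: 106
ep's leaf is at depth 3, giving a 3-bit codeword.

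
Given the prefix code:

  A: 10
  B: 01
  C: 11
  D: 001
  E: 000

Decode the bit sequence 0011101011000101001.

Read left to right; each codeword is recognised as soon as it completes (prefix code):
  001→D | 11→C | 01→B | 01→B | 10→A | 001→D | 01→B | 001→D
Decoded message: DCBBADBD

DCBBADBD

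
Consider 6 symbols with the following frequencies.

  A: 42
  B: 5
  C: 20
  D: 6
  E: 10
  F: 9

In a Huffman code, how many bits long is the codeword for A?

1

Build the tree from the bottom:
B(5) + D(6) → 11
F(9) + E(10) → 19
11 + 19 → 30
C(20) + 30 → 50
A(42) + 50 → 92
A is a child of the root — depth 1, so its codeword is a single bit.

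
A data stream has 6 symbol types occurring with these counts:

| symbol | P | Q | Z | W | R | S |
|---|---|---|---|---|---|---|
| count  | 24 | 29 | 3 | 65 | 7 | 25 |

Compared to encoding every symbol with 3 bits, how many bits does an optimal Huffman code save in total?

120

Fixed-length: 3 bits × 153 symbols = 459 bits.
Huffman merges:
Z(3) + R(7) → 10
10 + P(24) → 34
S(25) + Q(29) → 54
34 + 54 → 88
W(65) + 88 → 153
Huffman total = 10 + 34 + 54 + 88 + 153 = 339 bits.
Saving = 459 − 339 = 120 bits.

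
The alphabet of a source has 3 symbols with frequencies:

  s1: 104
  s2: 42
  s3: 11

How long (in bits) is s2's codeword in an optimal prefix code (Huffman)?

Build the tree from the bottom:
s3(11) + s2(42) → 53
53 + s1(104) → 157
The subtree containing s2 is merged 2 times, so code length = 2.

2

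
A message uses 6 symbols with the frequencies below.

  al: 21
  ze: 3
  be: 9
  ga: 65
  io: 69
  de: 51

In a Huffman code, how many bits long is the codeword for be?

Repeatedly merge the two smallest:
ze(3) + be(9) → 12
12 + al(21) → 33
33 + de(51) → 84
ga(65) + io(69) → 134
84 + 134 → 218
be's leaf is at depth 4, giving a 4-bit codeword.

4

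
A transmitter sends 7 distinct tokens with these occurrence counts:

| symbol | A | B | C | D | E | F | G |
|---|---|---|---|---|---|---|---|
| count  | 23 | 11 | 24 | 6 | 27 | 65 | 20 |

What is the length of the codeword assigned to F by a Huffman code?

1

Build the tree from the bottom:
combine D(6), B(11) → 17
combine 17, G(20) → 37
combine A(23), C(24) → 47
combine E(27), 37 → 64
combine 47, 64 → 111
combine F(65), 111 → 176
F is merged only at the final step, so code length = 1.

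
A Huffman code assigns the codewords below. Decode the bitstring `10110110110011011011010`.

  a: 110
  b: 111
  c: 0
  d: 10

Read left to right; each codeword is recognised as soon as it completes (prefix code):
  10→d | 110→a | 110→a | 110→a | 0→c | 110→a | 110→a | 110→a | 10→d
Decoded message: daaacaaad

daaacaaad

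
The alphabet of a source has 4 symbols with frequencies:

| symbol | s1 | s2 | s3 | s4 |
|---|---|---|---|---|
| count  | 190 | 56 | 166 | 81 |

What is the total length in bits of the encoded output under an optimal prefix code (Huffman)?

933

Greedily combine the two least-frequent nodes:
merge s2(56) and s4(81): 137
merge 137 and s3(166): 303
merge s1(190) and 303: 493
Each symbol's bit-cost is frequency × depth; summing gives 933 bits (equivalently 137 + 303 + 493).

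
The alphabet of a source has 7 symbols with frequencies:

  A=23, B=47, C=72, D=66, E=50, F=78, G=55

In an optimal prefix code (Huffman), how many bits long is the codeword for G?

3

Build the tree from the bottom:
A(23) + B(47) → 70
E(50) + G(55) → 105
D(66) + 70 → 136
C(72) + F(78) → 150
105 + 136 → 241
150 + 241 → 391
The subtree containing G is merged 3 times, so code length = 3.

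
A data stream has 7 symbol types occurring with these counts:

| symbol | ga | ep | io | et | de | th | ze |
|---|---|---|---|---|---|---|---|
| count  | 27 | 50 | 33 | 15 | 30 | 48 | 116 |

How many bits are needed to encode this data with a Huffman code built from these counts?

Build the Huffman tree bottom-up:
et(15) + ga(27) → 42
de(30) + io(33) → 63
42 + th(48) → 90
ep(50) + 63 → 113
90 + 113 → 203
ze(116) + 203 → 319
Each symbol's bit-cost is frequency × depth; summing gives 830 bits (equivalently 42 + 63 + 90 + 113 + 203 + 319).

830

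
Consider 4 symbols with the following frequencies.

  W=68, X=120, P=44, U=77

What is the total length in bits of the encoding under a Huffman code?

610

Build the Huffman tree bottom-up:
P(44) + W(68) → 112
U(77) + 112 → 189
X(120) + 189 → 309
Each symbol's bit-cost is frequency × depth; summing gives 610 bits (equivalently 112 + 189 + 309).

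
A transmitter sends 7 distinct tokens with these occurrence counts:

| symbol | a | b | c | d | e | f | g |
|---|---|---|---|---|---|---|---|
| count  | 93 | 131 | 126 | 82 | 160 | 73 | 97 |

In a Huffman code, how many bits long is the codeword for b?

Build the tree from the bottom:
f(73) + d(82) → 155
a(93) + g(97) → 190
c(126) + b(131) → 257
155 + e(160) → 315
190 + 257 → 447
315 + 447 → 762
b's leaf is at depth 3, giving a 3-bit codeword.

3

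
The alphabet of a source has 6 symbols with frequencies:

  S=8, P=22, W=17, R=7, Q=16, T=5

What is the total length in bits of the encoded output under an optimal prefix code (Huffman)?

Merge the two smallest weights repeatedly:
merge T(5) and R(7): 12
merge S(8) and 12: 20
merge Q(16) and W(17): 33
merge 20 and P(22): 42
merge 33 and 42: 75
Each symbol's bit-cost is frequency × depth; summing gives 182 bits (equivalently 12 + 20 + 33 + 42 + 75).

182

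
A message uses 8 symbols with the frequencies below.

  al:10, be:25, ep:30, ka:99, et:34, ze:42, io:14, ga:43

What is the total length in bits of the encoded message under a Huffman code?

816

Greedily combine the two least-frequent nodes:
combine al(10), io(14) → 24
combine 24, be(25) → 49
combine ep(30), et(34) → 64
combine ze(42), ga(43) → 85
combine 49, 64 → 113
combine 85, ka(99) → 184
combine 113, 184 → 297
Total encoded bits = sum of merged weights = 24 + 49 + 64 + 85 + 113 + 184 + 297 = 816.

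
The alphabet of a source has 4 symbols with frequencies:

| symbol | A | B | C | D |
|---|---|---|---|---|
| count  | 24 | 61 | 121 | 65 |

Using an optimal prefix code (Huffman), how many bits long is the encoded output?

506

Build the Huffman tree bottom-up:
A(24) + B(61) → 85
D(65) + 85 → 150
C(121) + 150 → 271
Each symbol's bit-cost is frequency × depth; summing gives 506 bits (equivalently 85 + 150 + 271).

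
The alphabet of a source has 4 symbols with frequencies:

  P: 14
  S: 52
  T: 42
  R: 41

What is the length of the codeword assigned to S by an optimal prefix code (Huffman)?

2

Build the tree from the bottom:
merge P(14) and R(41): 55
merge T(42) and S(52): 94
merge 55 and 94: 149
S's leaf is at depth 2, giving a 2-bit codeword.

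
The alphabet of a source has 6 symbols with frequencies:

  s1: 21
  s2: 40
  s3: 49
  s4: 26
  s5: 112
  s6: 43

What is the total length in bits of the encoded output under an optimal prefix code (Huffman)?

696

Greedily combine the two least-frequent nodes:
merge s1(21) and s4(26): 47
merge s2(40) and s6(43): 83
merge 47 and s3(49): 96
merge 83 and 96: 179
merge s5(112) and 179: 291
Total encoded bits = sum of merged weights = 47 + 83 + 96 + 179 + 291 = 696.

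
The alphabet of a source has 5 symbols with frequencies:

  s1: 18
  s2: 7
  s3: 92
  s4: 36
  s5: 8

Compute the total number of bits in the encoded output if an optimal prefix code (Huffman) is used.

Merge the two smallest weights repeatedly:
merge s2(7) and s5(8): 15
merge 15 and s1(18): 33
merge 33 and s4(36): 69
merge 69 and s3(92): 161
Total encoded bits = sum of merged weights = 15 + 33 + 69 + 161 = 278.

278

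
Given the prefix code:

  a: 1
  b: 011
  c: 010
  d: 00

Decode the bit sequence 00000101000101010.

ddcadcac

Read left to right; each codeword is recognised as soon as it completes (prefix code):
  00→d | 00→d | 010→c | 1→a | 00→d | 010→c | 1→a | 010→c
Decoded message: ddcadcac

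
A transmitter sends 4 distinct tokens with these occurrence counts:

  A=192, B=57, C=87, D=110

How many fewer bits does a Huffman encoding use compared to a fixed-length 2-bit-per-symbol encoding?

Fixed-length: 2 bits × 446 symbols = 892 bits.
Huffman merges:
B(57) + C(87) → 144
D(110) + 144 → 254
A(192) + 254 → 446
Huffman total = 144 + 254 + 446 = 844 bits.
Saving = 892 − 844 = 48 bits.

48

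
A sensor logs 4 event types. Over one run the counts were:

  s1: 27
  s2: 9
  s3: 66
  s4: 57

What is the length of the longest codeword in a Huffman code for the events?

3

Merge the two lowest-weight nodes at each step:
merge s2(9) and s1(27): 36
merge 36 and s4(57): 93
merge s3(66) and 93: 159
The first pair merged (s2, s1) ends up deepest, at depth 3.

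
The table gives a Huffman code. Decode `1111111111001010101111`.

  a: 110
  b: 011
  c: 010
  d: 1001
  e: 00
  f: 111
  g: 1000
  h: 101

fffdchf

Read left to right; each codeword is recognised as soon as it completes (prefix code):
  111→f | 111→f | 111→f | 1001→d | 010→c | 101→h | 111→f
Decoded message: fffdchf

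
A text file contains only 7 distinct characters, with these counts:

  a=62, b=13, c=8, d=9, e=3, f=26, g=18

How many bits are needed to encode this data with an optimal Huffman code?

324

Greedily combine the two least-frequent nodes:
e(3) + c(8) → 11
d(9) + 11 → 20
b(13) + g(18) → 31
20 + f(26) → 46
31 + 46 → 77
a(62) + 77 → 139
The encoded length is the sum of every internal node's weight: 11 + 20 + 31 + 46 + 77 + 139 = 324 bits.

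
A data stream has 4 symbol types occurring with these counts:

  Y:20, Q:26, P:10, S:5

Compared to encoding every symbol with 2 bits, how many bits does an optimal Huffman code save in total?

Fixed-length: 2 bits × 61 symbols = 122 bits.
Huffman merges:
combine S(5), P(10) → 15
combine 15, Y(20) → 35
combine Q(26), 35 → 61
Huffman total = 15 + 35 + 61 = 111 bits.
Saving = 122 − 111 = 11 bits.

11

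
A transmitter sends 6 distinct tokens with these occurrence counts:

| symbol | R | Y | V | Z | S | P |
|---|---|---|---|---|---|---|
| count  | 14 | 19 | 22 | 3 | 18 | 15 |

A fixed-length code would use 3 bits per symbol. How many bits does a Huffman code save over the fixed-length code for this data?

Fixed-length: 3 bits × 91 symbols = 273 bits.
Huffman merges:
combine Z(3), R(14) → 17
combine P(15), 17 → 32
combine S(18), Y(19) → 37
combine V(22), 32 → 54
combine 37, 54 → 91
Huffman total = 17 + 32 + 37 + 54 + 91 = 231 bits.
Saving = 273 − 231 = 42 bits.

42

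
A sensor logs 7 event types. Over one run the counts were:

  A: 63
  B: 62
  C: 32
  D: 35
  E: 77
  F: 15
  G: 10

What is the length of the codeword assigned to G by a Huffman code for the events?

5

Huffman merges, smallest pair first:
G(10) + F(15) → 25
25 + C(32) → 57
D(35) + 57 → 92
B(62) + A(63) → 125
E(77) + 92 → 169
125 + 169 → 294
The subtree containing G is merged 5 times, so code length = 5.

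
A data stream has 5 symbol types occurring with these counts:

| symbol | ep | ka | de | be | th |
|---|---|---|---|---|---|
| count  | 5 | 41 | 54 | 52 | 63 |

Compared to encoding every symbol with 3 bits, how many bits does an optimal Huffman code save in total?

169

Fixed-length: 3 bits × 215 symbols = 645 bits.
Huffman merges:
ep(5) + ka(41) → 46
46 + be(52) → 98
de(54) + th(63) → 117
98 + 117 → 215
Huffman total = 46 + 98 + 117 + 215 = 476 bits.
Saving = 645 − 476 = 169 bits.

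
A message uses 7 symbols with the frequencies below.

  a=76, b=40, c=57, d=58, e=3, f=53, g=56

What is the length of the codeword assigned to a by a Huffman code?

Repeatedly merge the two smallest:
combine e(3), b(40) → 43
combine 43, f(53) → 96
combine g(56), c(57) → 113
combine d(58), a(76) → 134
combine 96, 113 → 209
combine 134, 209 → 343
a sits 2 levels below the root, so its codeword is 2 bits.

2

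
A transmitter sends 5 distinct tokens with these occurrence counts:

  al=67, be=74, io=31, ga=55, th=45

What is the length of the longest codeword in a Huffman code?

3

Merge the two lowest-weight nodes at each step:
merge io(31) and th(45): 76
merge ga(55) and al(67): 122
merge be(74) and 76: 150
merge 122 and 150: 272
Maximum depth reached is 3.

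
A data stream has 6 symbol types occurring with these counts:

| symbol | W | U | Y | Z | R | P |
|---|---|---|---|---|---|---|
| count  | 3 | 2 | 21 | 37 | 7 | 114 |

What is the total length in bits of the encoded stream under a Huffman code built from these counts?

Greedily combine the two least-frequent nodes:
combine U(2), W(3) → 5
combine 5, R(7) → 12
combine 12, Y(21) → 33
combine 33, Z(37) → 70
combine 70, P(114) → 184
Each symbol's bit-cost is frequency × depth; summing gives 304 bits (equivalently 5 + 12 + 33 + 70 + 184).

304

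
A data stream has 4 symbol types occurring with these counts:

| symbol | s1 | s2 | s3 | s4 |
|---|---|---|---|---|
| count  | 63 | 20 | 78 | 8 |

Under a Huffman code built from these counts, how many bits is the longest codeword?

Merge the two lowest-weight nodes at each step:
s4(8) + s2(20) → 28
28 + s1(63) → 91
s3(78) + 91 → 169
The first pair merged (s4, s2) ends up deepest, at depth 3.

3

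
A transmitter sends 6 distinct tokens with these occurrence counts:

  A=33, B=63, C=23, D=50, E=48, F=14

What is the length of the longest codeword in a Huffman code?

Merge the two lowest-weight nodes at each step:
combine F(14), C(23) → 37
combine A(33), 37 → 70
combine E(48), D(50) → 98
combine B(63), 70 → 133
combine 98, 133 → 231
The first pair merged (F, C) ends up deepest, at depth 4.

4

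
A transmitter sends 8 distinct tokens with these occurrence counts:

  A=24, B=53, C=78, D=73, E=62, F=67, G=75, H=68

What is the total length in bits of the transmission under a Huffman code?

Merge the two smallest weights repeatedly:
merge A(24) and B(53): 77
merge E(62) and F(67): 129
merge H(68) and D(73): 141
merge G(75) and 77: 152
merge C(78) and 129: 207
merge 141 and 152: 293
merge 207 and 293: 500
The encoded length is the sum of every internal node's weight: 77 + 129 + 141 + 152 + 207 + 293 + 500 = 1499 bits.

1499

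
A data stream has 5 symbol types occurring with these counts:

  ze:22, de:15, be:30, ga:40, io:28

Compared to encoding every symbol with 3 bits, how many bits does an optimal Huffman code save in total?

98

Fixed-length: 3 bits × 135 symbols = 405 bits.
Huffman merges:
de(15) + ze(22) → 37
io(28) + be(30) → 58
37 + ga(40) → 77
58 + 77 → 135
Huffman total = 37 + 58 + 77 + 135 = 307 bits.
Saving = 405 − 307 = 98 bits.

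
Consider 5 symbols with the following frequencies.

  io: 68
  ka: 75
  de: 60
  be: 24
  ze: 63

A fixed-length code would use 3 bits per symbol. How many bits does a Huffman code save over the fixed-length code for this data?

Fixed-length: 3 bits × 290 symbols = 870 bits.
Huffman merges:
merge be(24) and de(60): 84
merge ze(63) and io(68): 131
merge ka(75) and 84: 159
merge 131 and 159: 290
Huffman total = 84 + 131 + 159 + 290 = 664 bits.
Saving = 870 − 664 = 206 bits.

206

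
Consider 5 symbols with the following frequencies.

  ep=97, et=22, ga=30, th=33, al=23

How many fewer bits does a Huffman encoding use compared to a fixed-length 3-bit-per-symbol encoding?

Fixed-length: 3 bits × 205 symbols = 615 bits.
Huffman merges:
et(22) + al(23) → 45
ga(30) + th(33) → 63
45 + 63 → 108
ep(97) + 108 → 205
Huffman total = 45 + 63 + 108 + 205 = 421 bits.
Saving = 615 − 421 = 194 bits.

194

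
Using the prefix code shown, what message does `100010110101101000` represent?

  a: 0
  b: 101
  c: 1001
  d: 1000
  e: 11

dbbaead

Read left to right; each codeword is recognised as soon as it completes (prefix code):
  1000→d | 101→b | 101→b | 0→a | 11→e | 0→a | 1000→d
Decoded message: dbbaead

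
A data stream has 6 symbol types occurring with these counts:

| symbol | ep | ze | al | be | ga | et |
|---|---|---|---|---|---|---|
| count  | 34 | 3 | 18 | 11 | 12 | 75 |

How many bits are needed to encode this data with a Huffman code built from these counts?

Merge the two smallest weights repeatedly:
combine ze(3), be(11) → 14
combine ga(12), 14 → 26
combine al(18), 26 → 44
combine ep(34), 44 → 78
combine et(75), 78 → 153
The encoded length is the sum of every internal node's weight: 14 + 26 + 44 + 78 + 153 = 315 bits.

315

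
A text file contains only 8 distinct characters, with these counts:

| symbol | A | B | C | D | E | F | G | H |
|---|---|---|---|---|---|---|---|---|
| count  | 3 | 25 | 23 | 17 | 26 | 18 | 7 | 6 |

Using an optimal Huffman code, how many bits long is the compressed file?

349

Build the Huffman tree bottom-up:
merge A(3) and H(6): 9
merge G(7) and 9: 16
merge 16 and D(17): 33
merge F(18) and C(23): 41
merge B(25) and E(26): 51
merge 33 and 41: 74
merge 51 and 74: 125
Each symbol's bit-cost is frequency × depth; summing gives 349 bits (equivalently 9 + 16 + 33 + 41 + 51 + 74 + 125).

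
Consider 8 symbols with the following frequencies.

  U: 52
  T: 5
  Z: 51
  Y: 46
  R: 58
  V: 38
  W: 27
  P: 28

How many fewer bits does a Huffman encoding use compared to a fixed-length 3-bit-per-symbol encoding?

26

Fixed-length: 3 bits × 305 symbols = 915 bits.
Huffman merges:
combine T(5), W(27) → 32
combine P(28), 32 → 60
combine V(38), Y(46) → 84
combine Z(51), U(52) → 103
combine R(58), 60 → 118
combine 84, 103 → 187
combine 118, 187 → 305
Huffman total = 32 + 60 + 84 + 103 + 118 + 187 + 305 = 889 bits.
Saving = 915 − 889 = 26 bits.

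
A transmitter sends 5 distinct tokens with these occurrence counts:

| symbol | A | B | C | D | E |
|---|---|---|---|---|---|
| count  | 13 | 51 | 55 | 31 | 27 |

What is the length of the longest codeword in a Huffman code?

Merge the two lowest-weight nodes at each step:
merge A(13) and E(27): 40
merge D(31) and 40: 71
merge B(51) and C(55): 106
merge 71 and 106: 177
The first pair merged (A, E) ends up deepest, at depth 3.

3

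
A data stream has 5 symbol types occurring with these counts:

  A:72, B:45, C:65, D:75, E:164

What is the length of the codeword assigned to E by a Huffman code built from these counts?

1

Huffman merges, smallest pair first:
merge B(45) and C(65): 110
merge A(72) and D(75): 147
merge 110 and 147: 257
merge E(164) and 257: 421
E is merged only at the final step, so code length = 1.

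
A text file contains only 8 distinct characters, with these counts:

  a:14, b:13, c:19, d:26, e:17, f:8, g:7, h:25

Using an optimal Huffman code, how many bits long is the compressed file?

Merge the two smallest weights repeatedly:
merge g(7) and f(8): 15
merge b(13) and a(14): 27
merge 15 and e(17): 32
merge c(19) and h(25): 44
merge d(26) and 27: 53
merge 32 and 44: 76
merge 53 and 76: 129
Each symbol's bit-cost is frequency × depth; summing gives 376 bits (equivalently 15 + 27 + 32 + 44 + 53 + 76 + 129).

376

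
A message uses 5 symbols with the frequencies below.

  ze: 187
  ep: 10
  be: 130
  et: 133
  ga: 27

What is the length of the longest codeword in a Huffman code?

4

Merge the two lowest-weight nodes at each step:
combine ep(10), ga(27) → 37
combine 37, be(130) → 167
combine et(133), 167 → 300
combine ze(187), 300 → 487
The rarest symbols sit at the bottom; the longest codeword is 4 bits.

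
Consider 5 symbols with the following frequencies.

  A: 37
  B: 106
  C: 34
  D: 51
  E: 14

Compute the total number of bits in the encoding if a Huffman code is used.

511

Merge the two smallest weights repeatedly:
merge E(14) and C(34): 48
merge A(37) and 48: 85
merge D(51) and 85: 136
merge B(106) and 136: 242
Each symbol's bit-cost is frequency × depth; summing gives 511 bits (equivalently 48 + 85 + 136 + 242).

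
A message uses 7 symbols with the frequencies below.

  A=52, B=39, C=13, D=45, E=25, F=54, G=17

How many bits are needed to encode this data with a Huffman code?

659

Merge the two smallest weights repeatedly:
C(13) + G(17) → 30
E(25) + 30 → 55
B(39) + D(45) → 84
A(52) + F(54) → 106
55 + 84 → 139
106 + 139 → 245
The encoded length is the sum of every internal node's weight: 30 + 55 + 84 + 106 + 139 + 245 = 659 bits.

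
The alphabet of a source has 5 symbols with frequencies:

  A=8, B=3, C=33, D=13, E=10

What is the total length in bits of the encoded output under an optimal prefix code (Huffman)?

133

Build the Huffman tree bottom-up:
combine B(3), A(8) → 11
combine E(10), 11 → 21
combine D(13), 21 → 34
combine C(33), 34 → 67
The encoded length is the sum of every internal node's weight: 11 + 21 + 34 + 67 = 133 bits.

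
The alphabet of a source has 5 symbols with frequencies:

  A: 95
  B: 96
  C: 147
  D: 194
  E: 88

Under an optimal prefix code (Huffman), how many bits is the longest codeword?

Merge the two lowest-weight nodes at each step:
combine E(88), A(95) → 183
combine B(96), C(147) → 243
combine 183, D(194) → 377
combine 243, 377 → 620
The rarest symbols sit at the bottom; the longest codeword is 3 bits.

3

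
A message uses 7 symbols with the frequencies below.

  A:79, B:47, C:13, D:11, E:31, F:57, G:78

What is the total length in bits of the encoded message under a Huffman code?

813

Build the Huffman tree bottom-up:
D(11) + C(13) → 24
24 + E(31) → 55
B(47) + 55 → 102
F(57) + G(78) → 135
A(79) + 102 → 181
135 + 181 → 316
Total encoded bits = sum of merged weights = 24 + 55 + 102 + 135 + 181 + 316 = 813.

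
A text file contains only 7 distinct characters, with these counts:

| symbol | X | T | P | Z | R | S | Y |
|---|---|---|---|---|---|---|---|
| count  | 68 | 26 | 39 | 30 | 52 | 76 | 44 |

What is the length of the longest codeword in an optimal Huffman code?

Merge the two lowest-weight nodes at each step:
T(26) + Z(30) → 56
P(39) + Y(44) → 83
R(52) + 56 → 108
X(68) + S(76) → 144
83 + 108 → 191
144 + 191 → 335
The rarest symbols sit at the bottom; the longest codeword is 4 bits.

4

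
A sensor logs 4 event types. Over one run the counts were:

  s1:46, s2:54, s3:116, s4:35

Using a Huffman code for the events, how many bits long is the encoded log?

Greedily combine the two least-frequent nodes:
combine s4(35), s1(46) → 81
combine s2(54), 81 → 135
combine s3(116), 135 → 251
Each symbol's bit-cost is frequency × depth; summing gives 467 bits (equivalently 81 + 135 + 251).

467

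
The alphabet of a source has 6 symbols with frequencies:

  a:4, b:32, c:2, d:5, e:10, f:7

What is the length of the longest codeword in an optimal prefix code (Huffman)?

4

Merge the two lowest-weight nodes at each step:
combine c(2), a(4) → 6
combine d(5), 6 → 11
combine f(7), e(10) → 17
combine 11, 17 → 28
combine 28, b(32) → 60
The first pair merged (c, a) ends up deepest, at depth 4.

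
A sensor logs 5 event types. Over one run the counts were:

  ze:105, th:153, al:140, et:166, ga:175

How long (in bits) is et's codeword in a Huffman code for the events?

Huffman merges, smallest pair first:
merge ze(105) and al(140): 245
merge th(153) and et(166): 319
merge ga(175) and 245: 420
merge 319 and 420: 739
et's leaf is at depth 2, giving a 2-bit codeword.

2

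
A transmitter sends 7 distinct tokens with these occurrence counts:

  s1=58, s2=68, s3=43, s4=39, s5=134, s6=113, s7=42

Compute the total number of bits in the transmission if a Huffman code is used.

1325

Merge the two smallest weights repeatedly:
s4(39) + s7(42) → 81
s3(43) + s1(58) → 101
s2(68) + 81 → 149
101 + s6(113) → 214
s5(134) + 149 → 283
214 + 283 → 497
Total encoded bits = sum of merged weights = 81 + 101 + 149 + 214 + 283 + 497 = 1325.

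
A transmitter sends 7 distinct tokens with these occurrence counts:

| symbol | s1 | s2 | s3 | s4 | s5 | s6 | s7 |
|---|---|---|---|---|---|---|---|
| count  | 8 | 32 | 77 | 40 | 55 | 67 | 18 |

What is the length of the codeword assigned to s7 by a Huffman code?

Repeatedly merge the two smallest:
s1(8) + s7(18) → 26
26 + s2(32) → 58
s4(40) + s5(55) → 95
58 + s6(67) → 125
s3(77) + 95 → 172
125 + 172 → 297
The subtree containing s7 is merged 4 times, so code length = 4.

4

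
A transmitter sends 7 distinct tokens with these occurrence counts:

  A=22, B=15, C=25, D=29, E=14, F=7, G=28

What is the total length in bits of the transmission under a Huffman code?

384

Build the Huffman tree bottom-up:
merge F(7) and E(14): 21
merge B(15) and 21: 36
merge A(22) and C(25): 47
merge G(28) and D(29): 57
merge 36 and 47: 83
merge 57 and 83: 140
The encoded length is the sum of every internal node's weight: 21 + 36 + 47 + 57 + 83 + 140 = 384 bits.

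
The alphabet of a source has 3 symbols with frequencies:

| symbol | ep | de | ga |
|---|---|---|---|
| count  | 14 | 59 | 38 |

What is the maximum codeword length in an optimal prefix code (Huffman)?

Merge the two lowest-weight nodes at each step:
ep(14) + ga(38) → 52
52 + de(59) → 111
Maximum depth reached is 2.

2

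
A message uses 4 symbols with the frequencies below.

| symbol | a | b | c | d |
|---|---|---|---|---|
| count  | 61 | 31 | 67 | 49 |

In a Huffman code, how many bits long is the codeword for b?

Huffman merges, smallest pair first:
combine b(31), d(49) → 80
combine a(61), c(67) → 128
combine 80, 128 → 208
The subtree containing b is merged 2 times, so code length = 2.

2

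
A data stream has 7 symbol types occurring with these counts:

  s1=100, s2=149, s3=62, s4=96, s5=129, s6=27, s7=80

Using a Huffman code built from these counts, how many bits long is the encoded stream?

1740

Merge the two smallest weights repeatedly:
s6(27) + s3(62) → 89
s7(80) + 89 → 169
s4(96) + s1(100) → 196
s5(129) + s2(149) → 278
169 + 196 → 365
278 + 365 → 643
The encoded length is the sum of every internal node's weight: 89 + 169 + 196 + 278 + 365 + 643 = 1740 bits.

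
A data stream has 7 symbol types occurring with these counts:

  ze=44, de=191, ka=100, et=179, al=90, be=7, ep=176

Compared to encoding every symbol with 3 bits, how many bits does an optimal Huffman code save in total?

354

Fixed-length: 3 bits × 787 symbols = 2361 bits.
Huffman merges:
be(7) + ze(44) → 51
51 + al(90) → 141
ka(100) + 141 → 241
ep(176) + et(179) → 355
de(191) + 241 → 432
355 + 432 → 787
Huffman total = 51 + 141 + 241 + 355 + 432 + 787 = 2007 bits.
Saving = 2361 − 2007 = 354 bits.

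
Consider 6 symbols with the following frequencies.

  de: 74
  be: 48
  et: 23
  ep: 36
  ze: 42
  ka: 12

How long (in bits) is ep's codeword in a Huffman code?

Repeatedly merge the two smallest:
merge ka(12) and et(23): 35
merge 35 and ep(36): 71
merge ze(42) and be(48): 90
merge 71 and de(74): 145
merge 90 and 145: 235
ep sits 3 levels below the root, so its codeword is 3 bits.

3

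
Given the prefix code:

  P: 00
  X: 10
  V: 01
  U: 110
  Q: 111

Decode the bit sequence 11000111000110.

UPQPVX

Read left to right; each codeword is recognised as soon as it completes (prefix code):
  110→U | 00→P | 111→Q | 00→P | 01→V | 10→X
Decoded message: UPQPVX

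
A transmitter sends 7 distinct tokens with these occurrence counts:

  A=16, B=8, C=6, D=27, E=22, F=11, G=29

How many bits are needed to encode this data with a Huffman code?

315

Build the Huffman tree bottom-up:
combine C(6), B(8) → 14
combine F(11), 14 → 25
combine A(16), E(22) → 38
combine 25, D(27) → 52
combine G(29), 38 → 67
combine 52, 67 → 119
The encoded length is the sum of every internal node's weight: 14 + 25 + 38 + 52 + 67 + 119 = 315 bits.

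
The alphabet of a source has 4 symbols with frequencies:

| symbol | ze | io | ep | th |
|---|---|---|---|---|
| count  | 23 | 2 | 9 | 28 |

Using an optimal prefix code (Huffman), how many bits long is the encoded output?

Greedily combine the two least-frequent nodes:
merge io(2) and ep(9): 11
merge 11 and ze(23): 34
merge th(28) and 34: 62
The encoded length is the sum of every internal node's weight: 11 + 34 + 62 = 107 bits.

107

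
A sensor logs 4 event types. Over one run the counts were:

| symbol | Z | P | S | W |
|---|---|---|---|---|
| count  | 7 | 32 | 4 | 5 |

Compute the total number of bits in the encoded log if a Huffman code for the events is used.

Merge the two smallest weights repeatedly:
merge S(4) and W(5): 9
merge Z(7) and 9: 16
merge 16 and P(32): 48
Each symbol's bit-cost is frequency × depth; summing gives 73 bits (equivalently 9 + 16 + 48).

73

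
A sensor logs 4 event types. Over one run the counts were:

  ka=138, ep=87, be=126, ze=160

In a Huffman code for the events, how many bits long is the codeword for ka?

2

Build the tree from the bottom:
ep(87) + be(126) → 213
ka(138) + ze(160) → 298
213 + 298 → 511
The subtree containing ka is merged 2 times, so code length = 2.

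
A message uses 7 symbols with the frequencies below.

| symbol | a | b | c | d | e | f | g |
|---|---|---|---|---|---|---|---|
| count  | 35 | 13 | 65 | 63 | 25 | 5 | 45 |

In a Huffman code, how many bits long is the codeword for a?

3

Repeatedly merge the two smallest:
merge f(5) and b(13): 18
merge 18 and e(25): 43
merge a(35) and 43: 78
merge g(45) and d(63): 108
merge c(65) and 78: 143
merge 108 and 143: 251
a sits 3 levels below the root, so its codeword is 3 bits.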